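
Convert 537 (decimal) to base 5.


Divide by 5 repeatedly:
537 ÷ 5 = 107 remainder 2
107 ÷ 5 = 21 remainder 2
21 ÷ 5 = 4 remainder 1
4 ÷ 5 = 0 remainder 4
Reading remainders bottom-up:
= 4122


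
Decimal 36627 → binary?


Divide by 2 repeatedly:
36627 ÷ 2 = 18313 remainder 1
18313 ÷ 2 = 9156 remainder 1
9156 ÷ 2 = 4578 remainder 0
4578 ÷ 2 = 2289 remainder 0
2289 ÷ 2 = 1144 remainder 1
1144 ÷ 2 = 572 remainder 0
572 ÷ 2 = 286 remainder 0
286 ÷ 2 = 143 remainder 0
143 ÷ 2 = 71 remainder 1
71 ÷ 2 = 35 remainder 1
35 ÷ 2 = 17 remainder 1
17 ÷ 2 = 8 remainder 1
8 ÷ 2 = 4 remainder 0
4 ÷ 2 = 2 remainder 0
2 ÷ 2 = 1 remainder 0
1 ÷ 2 = 0 remainder 1
Reading remainders bottom-up:
= 1000111100010011


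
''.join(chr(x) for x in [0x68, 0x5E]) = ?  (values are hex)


Codes (hex): 0x68 0x5E
Per-code ASCII lookup:
  0x68 = 104  (range 97-122: lowercase, 104 - 97 = 7) → 'h'
  0x5E = 94  (special character) → '^'
= 'h^'


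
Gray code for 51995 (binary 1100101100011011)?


Binary: 1100101100011011
Gray code: G = B XOR (B >> 1)
B >> 1 = 0110010110001101
1100101100011011 XOR 0110010110001101:
  1 XOR 0 = 1
  1 XOR 1 = 0
  0 XOR 1 = 1
  0 XOR 0 = 0
  1 XOR 0 = 1
  0 XOR 1 = 1
  1 XOR 0 = 1
  1 XOR 1 = 0
  0 XOR 1 = 1
  0 XOR 0 = 0
  0 XOR 0 = 0
  1 XOR 0 = 1
  1 XOR 1 = 0
  0 XOR 1 = 1
  1 XOR 0 = 1
  1 XOR 1 = 0
= 1010111010010110


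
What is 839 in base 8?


Divide by 8 repeatedly:
839 ÷ 8 = 104 remainder 7
104 ÷ 8 = 13 remainder 0
13 ÷ 8 = 1 remainder 5
1 ÷ 8 = 0 remainder 1
Reading remainders bottom-up:
= 0o1507


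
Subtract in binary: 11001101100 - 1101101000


Align and subtract column by column (LSB to MSB, borrowing when needed):
  11001101100
- 01101101000
  -----------
  col 0: (0 - 0 borrow-in) - 0 → 0 - 0 = 0, borrow out 0
  col 1: (0 - 0 borrow-in) - 0 → 0 - 0 = 0, borrow out 0
  col 2: (1 - 0 borrow-in) - 0 → 1 - 0 = 1, borrow out 0
  col 3: (1 - 0 borrow-in) - 1 → 1 - 1 = 0, borrow out 0
  col 4: (0 - 0 borrow-in) - 0 → 0 - 0 = 0, borrow out 0
  col 5: (1 - 0 borrow-in) - 1 → 1 - 1 = 0, borrow out 0
  col 6: (1 - 0 borrow-in) - 1 → 1 - 1 = 0, borrow out 0
  col 7: (0 - 0 borrow-in) - 0 → 0 - 0 = 0, borrow out 0
  col 8: (0 - 0 borrow-in) - 1 → borrow from next column: (0+2) - 1 = 1, borrow out 1
  col 9: (1 - 1 borrow-in) - 1 → borrow from next column: (0+2) - 1 = 1, borrow out 1
  col 10: (1 - 1 borrow-in) - 0 → 0 - 0 = 0, borrow out 0
Reading bits MSB→LSB: 01100000100
Strip leading zeros: 1100000100
= 1100000100


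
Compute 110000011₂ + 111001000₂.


Align and add column by column (LSB to MSB, carry propagating):
  0110000011
+ 0111001000
  ----------
  col 0: 1 + 0 + 0 (carry in) = 1 → bit 1, carry out 0
  col 1: 1 + 0 + 0 (carry in) = 1 → bit 1, carry out 0
  col 2: 0 + 0 + 0 (carry in) = 0 → bit 0, carry out 0
  col 3: 0 + 1 + 0 (carry in) = 1 → bit 1, carry out 0
  col 4: 0 + 0 + 0 (carry in) = 0 → bit 0, carry out 0
  col 5: 0 + 0 + 0 (carry in) = 0 → bit 0, carry out 0
  col 6: 0 + 1 + 0 (carry in) = 1 → bit 1, carry out 0
  col 7: 1 + 1 + 0 (carry in) = 2 → bit 0, carry out 1
  col 8: 1 + 1 + 1 (carry in) = 3 → bit 1, carry out 1
  col 9: 0 + 0 + 1 (carry in) = 1 → bit 1, carry out 0
Reading bits MSB→LSB: 1101001011
Strip leading zeros: 1101001011
= 1101001011


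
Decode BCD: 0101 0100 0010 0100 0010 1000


Each 4-bit group → digit:
  0101 → 5
  0100 → 4
  0010 → 2
  0100 → 4
  0010 → 2
  1000 → 8
= 542428


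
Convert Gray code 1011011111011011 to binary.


Gray code: 1011011111011011
MSB stays the same: 1
Each subsequent bit = prev_binary XOR current_gray:
  B[1] = 1 XOR 0 = 1
  B[2] = 1 XOR 1 = 0
  B[3] = 0 XOR 1 = 1
  B[4] = 1 XOR 0 = 1
  B[5] = 1 XOR 1 = 0
  B[6] = 0 XOR 1 = 1
  B[7] = 1 XOR 1 = 0
  B[8] = 0 XOR 1 = 1
  B[9] = 1 XOR 1 = 0
  B[10] = 0 XOR 0 = 0
  B[11] = 0 XOR 1 = 1
  B[12] = 1 XOR 1 = 0
  B[13] = 0 XOR 0 = 0
  B[14] = 0 XOR 1 = 1
  B[15] = 1 XOR 1 = 0
= 1101101010010010 (55954 decimal)


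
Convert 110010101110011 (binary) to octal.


Group into 3-bit groups: 110010101110011
  110 = 6
  010 = 2
  101 = 5
  110 = 6
  011 = 3
= 0o62563


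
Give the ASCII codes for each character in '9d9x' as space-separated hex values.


String: '9d9x'  (4 characters)
Per-character ASCII lookup:
  '9': digits start at 48: '9' = 48 + 9 = 57 → 0x39
  'd': lowercase starts at 97: 'd' = 97 + 3 = 100 → 0x64
  '9': digits start at 48: '9' = 48 + 9 = 57 → 0x39
  'x': lowercase starts at 97: 'x' = 97 + 23 = 120 → 0x78
= 0x39 0x64 0x39 0x78


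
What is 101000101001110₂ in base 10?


Positional values:
Bit 1: 1 × 2^1 = 2
Bit 2: 1 × 2^2 = 4
Bit 3: 1 × 2^3 = 8
Bit 6: 1 × 2^6 = 64
Bit 8: 1 × 2^8 = 256
Bit 12: 1 × 2^12 = 4096
Bit 14: 1 × 2^14 = 16384
Sum = 2 + 4 + 8 + 64 + 256 + 4096 + 16384
= 20814


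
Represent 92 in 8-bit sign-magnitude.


Sign bit: 0 (positive)
Magnitude: 92 = 1011100
= 01011100


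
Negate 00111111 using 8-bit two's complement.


Original: 00111111
Step 1 - Invert all bits: 11000000
Step 2 - Add 1: 11000000 + 1
= 11000001 (represents -63)


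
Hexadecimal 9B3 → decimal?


Positional values:
Position 0: 3 × 16^0 = 3 × 1 = 3
Position 1: B × 16^1 = 11 × 16 = 176
Position 2: 9 × 16^2 = 9 × 256 = 2304
Sum = 3 + 176 + 2304
= 2483


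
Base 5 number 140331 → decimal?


Positional values (base 5):
  1 × 5^0 = 1 × 1 = 1
  3 × 5^1 = 3 × 5 = 15
  3 × 5^2 = 3 × 25 = 75
  0 × 5^3 = 0 × 125 = 0
  4 × 5^4 = 4 × 625 = 2500
  1 × 5^5 = 1 × 3125 = 3125
Sum = 1 + 15 + 75 + 0 + 2500 + 3125
= 5716


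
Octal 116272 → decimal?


Positional values:
Position 0: 2 × 8^0 = 2
Position 1: 7 × 8^1 = 56
Position 2: 2 × 8^2 = 128
Position 3: 6 × 8^3 = 3072
Position 4: 1 × 8^4 = 4096
Position 5: 1 × 8^5 = 32768
Sum = 2 + 56 + 128 + 3072 + 4096 + 32768
= 40122


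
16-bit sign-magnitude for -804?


Sign bit: 1 (negative)
Magnitude: 804 = 000001100100100
= 1000001100100100


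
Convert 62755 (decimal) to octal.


Divide by 8 repeatedly:
62755 ÷ 8 = 7844 remainder 3
7844 ÷ 8 = 980 remainder 4
980 ÷ 8 = 122 remainder 4
122 ÷ 8 = 15 remainder 2
15 ÷ 8 = 1 remainder 7
1 ÷ 8 = 0 remainder 1
Reading remainders bottom-up:
= 0o172443


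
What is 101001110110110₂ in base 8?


Group into 3-bit groups: 101001110110110
  101 = 5
  001 = 1
  110 = 6
  110 = 6
  110 = 6
= 0o51666


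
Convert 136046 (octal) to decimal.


Positional values:
Position 0: 6 × 8^0 = 6
Position 1: 4 × 8^1 = 32
Position 2: 0 × 8^2 = 0
Position 3: 6 × 8^3 = 3072
Position 4: 3 × 8^4 = 12288
Position 5: 1 × 8^5 = 32768
Sum = 6 + 32 + 0 + 3072 + 12288 + 32768
= 48166


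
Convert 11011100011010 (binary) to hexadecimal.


Group into 4-bit nibbles: 0011011100011010
  0011 = 3
  0111 = 7
  0001 = 1
  1010 = A
= 0x371A


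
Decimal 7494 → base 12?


Divide by 12 repeatedly:
7494 ÷ 12 = 624 remainder 6
624 ÷ 12 = 52 remainder 0
52 ÷ 12 = 4 remainder 4
4 ÷ 12 = 0 remainder 4
Reading remainders bottom-up:
= 4406


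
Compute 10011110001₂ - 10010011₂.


Align and subtract column by column (LSB to MSB, borrowing when needed):
  10011110001
- 00010010011
  -----------
  col 0: (1 - 0 borrow-in) - 1 → 1 - 1 = 0, borrow out 0
  col 1: (0 - 0 borrow-in) - 1 → borrow from next column: (0+2) - 1 = 1, borrow out 1
  col 2: (0 - 1 borrow-in) - 0 → borrow from next column: (-1+2) - 0 = 1, borrow out 1
  col 3: (0 - 1 borrow-in) - 0 → borrow from next column: (-1+2) - 0 = 1, borrow out 1
  col 4: (1 - 1 borrow-in) - 1 → borrow from next column: (0+2) - 1 = 1, borrow out 1
  col 5: (1 - 1 borrow-in) - 0 → 0 - 0 = 0, borrow out 0
  col 6: (1 - 0 borrow-in) - 0 → 1 - 0 = 1, borrow out 0
  col 7: (1 - 0 borrow-in) - 1 → 1 - 1 = 0, borrow out 0
  col 8: (0 - 0 borrow-in) - 0 → 0 - 0 = 0, borrow out 0
  col 9: (0 - 0 borrow-in) - 0 → 0 - 0 = 0, borrow out 0
  col 10: (1 - 0 borrow-in) - 0 → 1 - 0 = 1, borrow out 0
Reading bits MSB→LSB: 10001011110
Strip leading zeros: 10001011110
= 10001011110


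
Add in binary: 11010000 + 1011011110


Align and add column by column (LSB to MSB, carry propagating):
  00011010000
+ 01011011110
  -----------
  col 0: 0 + 0 + 0 (carry in) = 0 → bit 0, carry out 0
  col 1: 0 + 1 + 0 (carry in) = 1 → bit 1, carry out 0
  col 2: 0 + 1 + 0 (carry in) = 1 → bit 1, carry out 0
  col 3: 0 + 1 + 0 (carry in) = 1 → bit 1, carry out 0
  col 4: 1 + 1 + 0 (carry in) = 2 → bit 0, carry out 1
  col 5: 0 + 0 + 1 (carry in) = 1 → bit 1, carry out 0
  col 6: 1 + 1 + 0 (carry in) = 2 → bit 0, carry out 1
  col 7: 1 + 1 + 1 (carry in) = 3 → bit 1, carry out 1
  col 8: 0 + 0 + 1 (carry in) = 1 → bit 1, carry out 0
  col 9: 0 + 1 + 0 (carry in) = 1 → bit 1, carry out 0
  col 10: 0 + 0 + 0 (carry in) = 0 → bit 0, carry out 0
Reading bits MSB→LSB: 01110101110
Strip leading zeros: 1110101110
= 1110101110


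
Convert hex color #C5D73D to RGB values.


Hex: #C5D73D
R = C5₁₆ = 197
G = D7₁₆ = 215
B = 3D₁₆ = 61
= RGB(197, 215, 61)


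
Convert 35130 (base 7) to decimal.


Positional values (base 7):
  0 × 7^0 = 0 × 1 = 0
  3 × 7^1 = 3 × 7 = 21
  1 × 7^2 = 1 × 49 = 49
  5 × 7^3 = 5 × 343 = 1715
  3 × 7^4 = 3 × 2401 = 7203
Sum = 0 + 21 + 49 + 1715 + 7203
= 8988


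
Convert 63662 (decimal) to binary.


Divide by 2 repeatedly:
63662 ÷ 2 = 31831 remainder 0
31831 ÷ 2 = 15915 remainder 1
15915 ÷ 2 = 7957 remainder 1
7957 ÷ 2 = 3978 remainder 1
3978 ÷ 2 = 1989 remainder 0
1989 ÷ 2 = 994 remainder 1
994 ÷ 2 = 497 remainder 0
497 ÷ 2 = 248 remainder 1
248 ÷ 2 = 124 remainder 0
124 ÷ 2 = 62 remainder 0
62 ÷ 2 = 31 remainder 0
31 ÷ 2 = 15 remainder 1
15 ÷ 2 = 7 remainder 1
7 ÷ 2 = 3 remainder 1
3 ÷ 2 = 1 remainder 1
1 ÷ 2 = 0 remainder 1
Reading remainders bottom-up:
= 1111100010101110


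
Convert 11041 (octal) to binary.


Each octal digit → 3 binary bits:
  1 = 001
  1 = 001
  0 = 000
  4 = 100
  1 = 001
Concatenate: 001 001 000 100 001
= 001001000100001


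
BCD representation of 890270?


Each digit → 4-bit binary:
  8 → 1000
  9 → 1001
  0 → 0000
  2 → 0010
  7 → 0111
  0 → 0000
= 1000 1001 0000 0010 0111 0000


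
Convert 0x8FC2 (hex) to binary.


Each hex digit → 4 binary bits:
  8 = 1000
  F = 1111
  C = 1100
  2 = 0010
Concatenate: 1000 1111 1100 0010
= 1000111111000010


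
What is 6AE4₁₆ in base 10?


Positional values:
Position 0: 4 × 16^0 = 4 × 1 = 4
Position 1: E × 16^1 = 14 × 16 = 224
Position 2: A × 16^2 = 10 × 256 = 2560
Position 3: 6 × 16^3 = 6 × 4096 = 24576
Sum = 4 + 224 + 2560 + 24576
= 27364


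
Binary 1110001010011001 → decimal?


Positional values:
Bit 0: 1 × 2^0 = 1
Bit 3: 1 × 2^3 = 8
Bit 4: 1 × 2^4 = 16
Bit 7: 1 × 2^7 = 128
Bit 9: 1 × 2^9 = 512
Bit 13: 1 × 2^13 = 8192
Bit 14: 1 × 2^14 = 16384
Bit 15: 1 × 2^15 = 32768
Sum = 1 + 8 + 16 + 128 + 512 + 8192 + 16384 + 32768
= 58009


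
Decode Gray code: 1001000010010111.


Gray code: 1001000010010111
MSB stays the same: 1
Each subsequent bit = prev_binary XOR current_gray:
  B[1] = 1 XOR 0 = 1
  B[2] = 1 XOR 0 = 1
  B[3] = 1 XOR 1 = 0
  B[4] = 0 XOR 0 = 0
  B[5] = 0 XOR 0 = 0
  B[6] = 0 XOR 0 = 0
  B[7] = 0 XOR 0 = 0
  B[8] = 0 XOR 1 = 1
  B[9] = 1 XOR 0 = 1
  B[10] = 1 XOR 0 = 1
  B[11] = 1 XOR 1 = 0
  B[12] = 0 XOR 0 = 0
  B[13] = 0 XOR 1 = 1
  B[14] = 1 XOR 1 = 0
  B[15] = 0 XOR 1 = 1
= 1110000011100101 (57573 decimal)


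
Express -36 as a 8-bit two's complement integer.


Original: 00100100
Step 1 - Invert all bits: 11011011
Step 2 - Add 1: 11011011 + 1
= 11011100 (represents -36)


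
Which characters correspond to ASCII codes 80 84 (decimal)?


Codes (decimal): 80 84
Per-code ASCII lookup:
  80  (range 65-90: uppercase, 80 - 65 = 15) → 'P'
  84  (range 65-90: uppercase, 84 - 65 = 19) → 'T'
= 'PT'


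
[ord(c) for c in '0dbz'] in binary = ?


String: '0dbz'  (4 characters)
Per-character ASCII lookup:
  '0': digits start at 48: '0' = 48 + 0 = 48 → 110000
  'd': lowercase starts at 97: 'd' = 97 + 3 = 100 → 1100100
  'b': lowercase starts at 97: 'b' = 97 + 1 = 98 → 1100010
  'z': lowercase starts at 97: 'z' = 97 + 25 = 122 → 1111010
= 110000 1100100 1100010 1111010


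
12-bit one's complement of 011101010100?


Original: 011101010100
Invert all bits:
  bit 0: 0 → 1
  bit 1: 1 → 0
  bit 2: 1 → 0
  bit 3: 1 → 0
  bit 4: 0 → 1
  bit 5: 1 → 0
  bit 6: 0 → 1
  bit 7: 1 → 0
  bit 8: 0 → 1
  bit 9: 1 → 0
  bit 10: 0 → 1
  bit 11: 0 → 1
= 100010101011


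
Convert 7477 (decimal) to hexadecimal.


Divide by 16 repeatedly:
7477 ÷ 16 = 467 remainder 5 (5)
467 ÷ 16 = 29 remainder 3 (3)
29 ÷ 16 = 1 remainder 13 (D)
1 ÷ 16 = 0 remainder 1 (1)
Reading remainders bottom-up:
= 0x1D35


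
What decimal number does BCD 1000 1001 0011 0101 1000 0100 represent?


Each 4-bit group → digit:
  1000 → 8
  1001 → 9
  0011 → 3
  0101 → 5
  1000 → 8
  0100 → 4
= 893584


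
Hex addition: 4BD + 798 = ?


Align and add column by column (LSB to MSB, each column mod 16 with carry):
  04BD
+ 0798
  ----
  col 0: D(13) + 8(8) + 0 (carry in) = 21 → 5(5), carry out 1
  col 1: B(11) + 9(9) + 1 (carry in) = 21 → 5(5), carry out 1
  col 2: 4(4) + 7(7) + 1 (carry in) = 12 → C(12), carry out 0
  col 3: 0(0) + 0(0) + 0 (carry in) = 0 → 0(0), carry out 0
Reading digits MSB→LSB: 0C55
Strip leading zeros: C55
= 0xC55


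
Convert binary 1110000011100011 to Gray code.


Binary: 1110000011100011
Gray code: G = B XOR (B >> 1)
B >> 1 = 0111000001110001
1110000011100011 XOR 0111000001110001:
  1 XOR 0 = 1
  1 XOR 1 = 0
  1 XOR 1 = 0
  0 XOR 1 = 1
  0 XOR 0 = 0
  0 XOR 0 = 0
  0 XOR 0 = 0
  0 XOR 0 = 0
  1 XOR 0 = 1
  1 XOR 1 = 0
  1 XOR 1 = 0
  0 XOR 1 = 1
  0 XOR 0 = 0
  0 XOR 0 = 0
  1 XOR 0 = 1
  1 XOR 1 = 0
= 1001000010010010


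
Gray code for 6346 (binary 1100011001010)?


Binary: 1100011001010
Gray code: G = B XOR (B >> 1)
B >> 1 = 0110001100101
1100011001010 XOR 0110001100101:
  1 XOR 0 = 1
  1 XOR 1 = 0
  0 XOR 1 = 1
  0 XOR 0 = 0
  0 XOR 0 = 0
  1 XOR 0 = 1
  1 XOR 1 = 0
  0 XOR 1 = 1
  0 XOR 0 = 0
  1 XOR 0 = 1
  0 XOR 1 = 1
  1 XOR 0 = 1
  0 XOR 1 = 1
= 1010010101111


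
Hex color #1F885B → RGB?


Hex: #1F885B
R = 1F₁₆ = 31
G = 88₁₆ = 136
B = 5B₁₆ = 91
= RGB(31, 136, 91)


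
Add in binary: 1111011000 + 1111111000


Align and add column by column (LSB to MSB, carry propagating):
  01111011000
+ 01111111000
  -----------
  col 0: 0 + 0 + 0 (carry in) = 0 → bit 0, carry out 0
  col 1: 0 + 0 + 0 (carry in) = 0 → bit 0, carry out 0
  col 2: 0 + 0 + 0 (carry in) = 0 → bit 0, carry out 0
  col 3: 1 + 1 + 0 (carry in) = 2 → bit 0, carry out 1
  col 4: 1 + 1 + 1 (carry in) = 3 → bit 1, carry out 1
  col 5: 0 + 1 + 1 (carry in) = 2 → bit 0, carry out 1
  col 6: 1 + 1 + 1 (carry in) = 3 → bit 1, carry out 1
  col 7: 1 + 1 + 1 (carry in) = 3 → bit 1, carry out 1
  col 8: 1 + 1 + 1 (carry in) = 3 → bit 1, carry out 1
  col 9: 1 + 1 + 1 (carry in) = 3 → bit 1, carry out 1
  col 10: 0 + 0 + 1 (carry in) = 1 → bit 1, carry out 0
Reading bits MSB→LSB: 11111010000
Strip leading zeros: 11111010000
= 11111010000


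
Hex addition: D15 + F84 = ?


Align and add column by column (LSB to MSB, each column mod 16 with carry):
  0D15
+ 0F84
  ----
  col 0: 5(5) + 4(4) + 0 (carry in) = 9 → 9(9), carry out 0
  col 1: 1(1) + 8(8) + 0 (carry in) = 9 → 9(9), carry out 0
  col 2: D(13) + F(15) + 0 (carry in) = 28 → C(12), carry out 1
  col 3: 0(0) + 0(0) + 1 (carry in) = 1 → 1(1), carry out 0
Reading digits MSB→LSB: 1C99
Strip leading zeros: 1C99
= 0x1C99


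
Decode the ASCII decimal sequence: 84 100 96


Codes (decimal): 84 100 96
Per-code ASCII lookup:
  84  (range 65-90: uppercase, 84 - 65 = 19) → 'T'
  100  (range 97-122: lowercase, 100 - 97 = 3) → 'd'
  96  (special character) → '`'
= 'Td`'


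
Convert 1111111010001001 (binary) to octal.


Group into 3-bit groups: 001111111010001001
  001 = 1
  111 = 7
  111 = 7
  010 = 2
  001 = 1
  001 = 1
= 0o177211


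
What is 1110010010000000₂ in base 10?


Positional values:
Bit 7: 1 × 2^7 = 128
Bit 10: 1 × 2^10 = 1024
Bit 13: 1 × 2^13 = 8192
Bit 14: 1 × 2^14 = 16384
Bit 15: 1 × 2^15 = 32768
Sum = 128 + 1024 + 8192 + 16384 + 32768
= 58496


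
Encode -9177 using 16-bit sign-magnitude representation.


Sign bit: 1 (negative)
Magnitude: 9177 = 010001111011001
= 1010001111011001


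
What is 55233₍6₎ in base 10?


Positional values (base 6):
  3 × 6^0 = 3 × 1 = 3
  3 × 6^1 = 3 × 6 = 18
  2 × 6^2 = 2 × 36 = 72
  5 × 6^3 = 5 × 216 = 1080
  5 × 6^4 = 5 × 1296 = 6480
Sum = 3 + 18 + 72 + 1080 + 6480
= 7653


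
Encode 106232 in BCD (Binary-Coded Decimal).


Each digit → 4-bit binary:
  1 → 0001
  0 → 0000
  6 → 0110
  2 → 0010
  3 → 0011
  2 → 0010
= 0001 0000 0110 0010 0011 0010


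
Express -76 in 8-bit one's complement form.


Original: 01001100
Invert all bits:
  bit 0: 0 → 1
  bit 1: 1 → 0
  bit 2: 0 → 1
  bit 3: 0 → 1
  bit 4: 1 → 0
  bit 5: 1 → 0
  bit 6: 0 → 1
  bit 7: 0 → 1
= 10110011


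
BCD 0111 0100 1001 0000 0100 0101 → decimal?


Each 4-bit group → digit:
  0111 → 7
  0100 → 4
  1001 → 9
  0000 → 0
  0100 → 4
  0101 → 5
= 749045


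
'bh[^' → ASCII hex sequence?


String: 'bh[^'  (4 characters)
Per-character ASCII lookup:
  'b': lowercase starts at 97: 'b' = 97 + 1 = 98 → 0x62
  'h': lowercase starts at 97: 'h' = 97 + 7 = 104 → 0x68
  '[': special character: '[' = 91 → 0x5B
  '^': special character: '^' = 94 → 0x5E
= 0x62 0x68 0x5B 0x5E


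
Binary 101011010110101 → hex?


Group into 4-bit nibbles: 0101011010110101
  0101 = 5
  0110 = 6
  1011 = B
  0101 = 5
= 0x56B5


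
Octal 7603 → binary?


Each octal digit → 3 binary bits:
  7 = 111
  6 = 110
  0 = 000
  3 = 011
Concatenate: 111 110 000 011
= 111110000011


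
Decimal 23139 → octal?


Divide by 8 repeatedly:
23139 ÷ 8 = 2892 remainder 3
2892 ÷ 8 = 361 remainder 4
361 ÷ 8 = 45 remainder 1
45 ÷ 8 = 5 remainder 5
5 ÷ 8 = 0 remainder 5
Reading remainders bottom-up:
= 0o55143


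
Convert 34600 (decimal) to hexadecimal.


Divide by 16 repeatedly:
34600 ÷ 16 = 2162 remainder 8 (8)
2162 ÷ 16 = 135 remainder 2 (2)
135 ÷ 16 = 8 remainder 7 (7)
8 ÷ 16 = 0 remainder 8 (8)
Reading remainders bottom-up:
= 0x8728


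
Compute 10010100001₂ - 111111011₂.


Align and subtract column by column (LSB to MSB, borrowing when needed):
  10010100001
- 00111111011
  -----------
  col 0: (1 - 0 borrow-in) - 1 → 1 - 1 = 0, borrow out 0
  col 1: (0 - 0 borrow-in) - 1 → borrow from next column: (0+2) - 1 = 1, borrow out 1
  col 2: (0 - 1 borrow-in) - 0 → borrow from next column: (-1+2) - 0 = 1, borrow out 1
  col 3: (0 - 1 borrow-in) - 1 → borrow from next column: (-1+2) - 1 = 0, borrow out 1
  col 4: (0 - 1 borrow-in) - 1 → borrow from next column: (-1+2) - 1 = 0, borrow out 1
  col 5: (1 - 1 borrow-in) - 1 → borrow from next column: (0+2) - 1 = 1, borrow out 1
  col 6: (0 - 1 borrow-in) - 1 → borrow from next column: (-1+2) - 1 = 0, borrow out 1
  col 7: (1 - 1 borrow-in) - 1 → borrow from next column: (0+2) - 1 = 1, borrow out 1
  col 8: (0 - 1 borrow-in) - 1 → borrow from next column: (-1+2) - 1 = 0, borrow out 1
  col 9: (0 - 1 borrow-in) - 0 → borrow from next column: (-1+2) - 0 = 1, borrow out 1
  col 10: (1 - 1 borrow-in) - 0 → 0 - 0 = 0, borrow out 0
Reading bits MSB→LSB: 01010100110
Strip leading zeros: 1010100110
= 1010100110


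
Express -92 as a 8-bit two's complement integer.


Original: 01011100
Step 1 - Invert all bits: 10100011
Step 2 - Add 1: 10100011 + 1
= 10100100 (represents -92)


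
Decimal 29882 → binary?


Divide by 2 repeatedly:
29882 ÷ 2 = 14941 remainder 0
14941 ÷ 2 = 7470 remainder 1
7470 ÷ 2 = 3735 remainder 0
3735 ÷ 2 = 1867 remainder 1
1867 ÷ 2 = 933 remainder 1
933 ÷ 2 = 466 remainder 1
466 ÷ 2 = 233 remainder 0
233 ÷ 2 = 116 remainder 1
116 ÷ 2 = 58 remainder 0
58 ÷ 2 = 29 remainder 0
29 ÷ 2 = 14 remainder 1
14 ÷ 2 = 7 remainder 0
7 ÷ 2 = 3 remainder 1
3 ÷ 2 = 1 remainder 1
1 ÷ 2 = 0 remainder 1
Reading remainders bottom-up:
= 111010010111010


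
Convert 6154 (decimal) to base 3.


Divide by 3 repeatedly:
6154 ÷ 3 = 2051 remainder 1
2051 ÷ 3 = 683 remainder 2
683 ÷ 3 = 227 remainder 2
227 ÷ 3 = 75 remainder 2
75 ÷ 3 = 25 remainder 0
25 ÷ 3 = 8 remainder 1
8 ÷ 3 = 2 remainder 2
2 ÷ 3 = 0 remainder 2
Reading remainders bottom-up:
= 22102221


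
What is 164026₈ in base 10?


Positional values:
Position 0: 6 × 8^0 = 6
Position 1: 2 × 8^1 = 16
Position 2: 0 × 8^2 = 0
Position 3: 4 × 8^3 = 2048
Position 4: 6 × 8^4 = 24576
Position 5: 1 × 8^5 = 32768
Sum = 6 + 16 + 0 + 2048 + 24576 + 32768
= 59414


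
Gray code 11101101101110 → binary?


Gray code: 11101101101110
MSB stays the same: 1
Each subsequent bit = prev_binary XOR current_gray:
  B[1] = 1 XOR 1 = 0
  B[2] = 0 XOR 1 = 1
  B[3] = 1 XOR 0 = 1
  B[4] = 1 XOR 1 = 0
  B[5] = 0 XOR 1 = 1
  B[6] = 1 XOR 0 = 1
  B[7] = 1 XOR 1 = 0
  B[8] = 0 XOR 1 = 1
  B[9] = 1 XOR 0 = 1
  B[10] = 1 XOR 1 = 0
  B[11] = 0 XOR 1 = 1
  B[12] = 1 XOR 1 = 0
  B[13] = 0 XOR 0 = 0
= 10110110110100 (11700 decimal)


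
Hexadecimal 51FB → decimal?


Positional values:
Position 0: B × 16^0 = 11 × 1 = 11
Position 1: F × 16^1 = 15 × 16 = 240
Position 2: 1 × 16^2 = 1 × 256 = 256
Position 3: 5 × 16^3 = 5 × 4096 = 20480
Sum = 11 + 240 + 256 + 20480
= 20987


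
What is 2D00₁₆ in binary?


Each hex digit → 4 binary bits:
  2 = 0010
  D = 1101
  0 = 0000
  0 = 0000
Concatenate: 0010 1101 0000 0000
= 0010110100000000


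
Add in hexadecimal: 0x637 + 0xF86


Align and add column by column (LSB to MSB, each column mod 16 with carry):
  0637
+ 0F86
  ----
  col 0: 7(7) + 6(6) + 0 (carry in) = 13 → D(13), carry out 0
  col 1: 3(3) + 8(8) + 0 (carry in) = 11 → B(11), carry out 0
  col 2: 6(6) + F(15) + 0 (carry in) = 21 → 5(5), carry out 1
  col 3: 0(0) + 0(0) + 1 (carry in) = 1 → 1(1), carry out 0
Reading digits MSB→LSB: 15BD
Strip leading zeros: 15BD
= 0x15BD


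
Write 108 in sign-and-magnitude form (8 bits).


Sign bit: 0 (positive)
Magnitude: 108 = 1101100
= 01101100


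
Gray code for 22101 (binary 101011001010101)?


Binary: 101011001010101
Gray code: G = B XOR (B >> 1)
B >> 1 = 010101100101010
101011001010101 XOR 010101100101010:
  1 XOR 0 = 1
  0 XOR 1 = 1
  1 XOR 0 = 1
  0 XOR 1 = 1
  1 XOR 0 = 1
  1 XOR 1 = 0
  0 XOR 1 = 1
  0 XOR 0 = 0
  1 XOR 0 = 1
  0 XOR 1 = 1
  1 XOR 0 = 1
  0 XOR 1 = 1
  1 XOR 0 = 1
  0 XOR 1 = 1
  1 XOR 0 = 1
= 111110101111111


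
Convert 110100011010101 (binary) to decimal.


Positional values:
Bit 0: 1 × 2^0 = 1
Bit 2: 1 × 2^2 = 4
Bit 4: 1 × 2^4 = 16
Bit 6: 1 × 2^6 = 64
Bit 7: 1 × 2^7 = 128
Bit 11: 1 × 2^11 = 2048
Bit 13: 1 × 2^13 = 8192
Bit 14: 1 × 2^14 = 16384
Sum = 1 + 4 + 16 + 64 + 128 + 2048 + 8192 + 16384
= 26837


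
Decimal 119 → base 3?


Divide by 3 repeatedly:
119 ÷ 3 = 39 remainder 2
39 ÷ 3 = 13 remainder 0
13 ÷ 3 = 4 remainder 1
4 ÷ 3 = 1 remainder 1
1 ÷ 3 = 0 remainder 1
Reading remainders bottom-up:
= 11102


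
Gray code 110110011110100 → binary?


Gray code: 110110011110100
MSB stays the same: 1
Each subsequent bit = prev_binary XOR current_gray:
  B[1] = 1 XOR 1 = 0
  B[2] = 0 XOR 0 = 0
  B[3] = 0 XOR 1 = 1
  B[4] = 1 XOR 1 = 0
  B[5] = 0 XOR 0 = 0
  B[6] = 0 XOR 0 = 0
  B[7] = 0 XOR 1 = 1
  B[8] = 1 XOR 1 = 0
  B[9] = 0 XOR 1 = 1
  B[10] = 1 XOR 1 = 0
  B[11] = 0 XOR 0 = 0
  B[12] = 0 XOR 1 = 1
  B[13] = 1 XOR 0 = 1
  B[14] = 1 XOR 0 = 1
= 100100010100111 (18599 decimal)


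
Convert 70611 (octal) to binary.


Each octal digit → 3 binary bits:
  7 = 111
  0 = 000
  6 = 110
  1 = 001
  1 = 001
Concatenate: 111 000 110 001 001
= 111000110001001


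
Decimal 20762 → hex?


Divide by 16 repeatedly:
20762 ÷ 16 = 1297 remainder 10 (A)
1297 ÷ 16 = 81 remainder 1 (1)
81 ÷ 16 = 5 remainder 1 (1)
5 ÷ 16 = 0 remainder 5 (5)
Reading remainders bottom-up:
= 0x511A


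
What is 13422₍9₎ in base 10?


Positional values (base 9):
  2 × 9^0 = 2 × 1 = 2
  2 × 9^1 = 2 × 9 = 18
  4 × 9^2 = 4 × 81 = 324
  3 × 9^3 = 3 × 729 = 2187
  1 × 9^4 = 1 × 6561 = 6561
Sum = 2 + 18 + 324 + 2187 + 6561
= 9092


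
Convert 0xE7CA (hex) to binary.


Each hex digit → 4 binary bits:
  E = 1110
  7 = 0111
  C = 1100
  A = 1010
Concatenate: 1110 0111 1100 1010
= 1110011111001010


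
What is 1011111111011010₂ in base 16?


Group into 4-bit nibbles: 1011111111011010
  1011 = B
  1111 = F
  1101 = D
  1010 = A
= 0xBFDA


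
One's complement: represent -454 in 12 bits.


Original: 000111000110
Invert all bits:
  bit 0: 0 → 1
  bit 1: 0 → 1
  bit 2: 0 → 1
  bit 3: 1 → 0
  bit 4: 1 → 0
  bit 5: 1 → 0
  bit 6: 0 → 1
  bit 7: 0 → 1
  bit 8: 0 → 1
  bit 9: 1 → 0
  bit 10: 1 → 0
  bit 11: 0 → 1
= 111000111001


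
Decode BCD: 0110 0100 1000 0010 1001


Each 4-bit group → digit:
  0110 → 6
  0100 → 4
  1000 → 8
  0010 → 2
  1001 → 9
= 64829


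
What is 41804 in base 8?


Divide by 8 repeatedly:
41804 ÷ 8 = 5225 remainder 4
5225 ÷ 8 = 653 remainder 1
653 ÷ 8 = 81 remainder 5
81 ÷ 8 = 10 remainder 1
10 ÷ 8 = 1 remainder 2
1 ÷ 8 = 0 remainder 1
Reading remainders bottom-up:
= 0o121514


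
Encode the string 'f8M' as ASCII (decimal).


String: 'f8M'  (3 characters)
Per-character ASCII lookup:
  'f': lowercase starts at 97: 'f' = 97 + 5 = 102
  '8': digits start at 48: '8' = 48 + 8 = 56
  'M': uppercase starts at 65: 'M' = 65 + 12 = 77
= 102 56 77


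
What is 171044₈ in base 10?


Positional values:
Position 0: 4 × 8^0 = 4
Position 1: 4 × 8^1 = 32
Position 2: 0 × 8^2 = 0
Position 3: 1 × 8^3 = 512
Position 4: 7 × 8^4 = 28672
Position 5: 1 × 8^5 = 32768
Sum = 4 + 32 + 0 + 512 + 28672 + 32768
= 61988


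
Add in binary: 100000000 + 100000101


Align and add column by column (LSB to MSB, carry propagating):
  0100000000
+ 0100000101
  ----------
  col 0: 0 + 1 + 0 (carry in) = 1 → bit 1, carry out 0
  col 1: 0 + 0 + 0 (carry in) = 0 → bit 0, carry out 0
  col 2: 0 + 1 + 0 (carry in) = 1 → bit 1, carry out 0
  col 3: 0 + 0 + 0 (carry in) = 0 → bit 0, carry out 0
  col 4: 0 + 0 + 0 (carry in) = 0 → bit 0, carry out 0
  col 5: 0 + 0 + 0 (carry in) = 0 → bit 0, carry out 0
  col 6: 0 + 0 + 0 (carry in) = 0 → bit 0, carry out 0
  col 7: 0 + 0 + 0 (carry in) = 0 → bit 0, carry out 0
  col 8: 1 + 1 + 0 (carry in) = 2 → bit 0, carry out 1
  col 9: 0 + 0 + 1 (carry in) = 1 → bit 1, carry out 0
Reading bits MSB→LSB: 1000000101
Strip leading zeros: 1000000101
= 1000000101


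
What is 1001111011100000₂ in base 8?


Group into 3-bit groups: 001001111011100000
  001 = 1
  001 = 1
  111 = 7
  011 = 3
  100 = 4
  000 = 0
= 0o117340


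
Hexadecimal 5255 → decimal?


Positional values:
Position 0: 5 × 16^0 = 5 × 1 = 5
Position 1: 5 × 16^1 = 5 × 16 = 80
Position 2: 2 × 16^2 = 2 × 256 = 512
Position 3: 5 × 16^3 = 5 × 4096 = 20480
Sum = 5 + 80 + 512 + 20480
= 21077


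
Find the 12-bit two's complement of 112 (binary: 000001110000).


Original: 000001110000
Step 1 - Invert all bits: 111110001111
Step 2 - Add 1: 111110001111 + 1
= 111110010000 (represents -112)


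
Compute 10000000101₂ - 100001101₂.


Align and subtract column by column (LSB to MSB, borrowing when needed):
  10000000101
- 00100001101
  -----------
  col 0: (1 - 0 borrow-in) - 1 → 1 - 1 = 0, borrow out 0
  col 1: (0 - 0 borrow-in) - 0 → 0 - 0 = 0, borrow out 0
  col 2: (1 - 0 borrow-in) - 1 → 1 - 1 = 0, borrow out 0
  col 3: (0 - 0 borrow-in) - 1 → borrow from next column: (0+2) - 1 = 1, borrow out 1
  col 4: (0 - 1 borrow-in) - 0 → borrow from next column: (-1+2) - 0 = 1, borrow out 1
  col 5: (0 - 1 borrow-in) - 0 → borrow from next column: (-1+2) - 0 = 1, borrow out 1
  col 6: (0 - 1 borrow-in) - 0 → borrow from next column: (-1+2) - 0 = 1, borrow out 1
  col 7: (0 - 1 borrow-in) - 0 → borrow from next column: (-1+2) - 0 = 1, borrow out 1
  col 8: (0 - 1 borrow-in) - 1 → borrow from next column: (-1+2) - 1 = 0, borrow out 1
  col 9: (0 - 1 borrow-in) - 0 → borrow from next column: (-1+2) - 0 = 1, borrow out 1
  col 10: (1 - 1 borrow-in) - 0 → 0 - 0 = 0, borrow out 0
Reading bits MSB→LSB: 01011111000
Strip leading zeros: 1011111000
= 1011111000


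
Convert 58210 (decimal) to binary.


Divide by 2 repeatedly:
58210 ÷ 2 = 29105 remainder 0
29105 ÷ 2 = 14552 remainder 1
14552 ÷ 2 = 7276 remainder 0
7276 ÷ 2 = 3638 remainder 0
3638 ÷ 2 = 1819 remainder 0
1819 ÷ 2 = 909 remainder 1
909 ÷ 2 = 454 remainder 1
454 ÷ 2 = 227 remainder 0
227 ÷ 2 = 113 remainder 1
113 ÷ 2 = 56 remainder 1
56 ÷ 2 = 28 remainder 0
28 ÷ 2 = 14 remainder 0
14 ÷ 2 = 7 remainder 0
7 ÷ 2 = 3 remainder 1
3 ÷ 2 = 1 remainder 1
1 ÷ 2 = 0 remainder 1
Reading remainders bottom-up:
= 1110001101100010


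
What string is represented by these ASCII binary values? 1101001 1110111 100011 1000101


Codes (binary): 1101001 1110111 100011 1000101
Per-code ASCII lookup:
  1101001 = 105  (range 97-122: lowercase, 105 - 97 = 8) → 'i'
  1110111 = 119  (range 97-122: lowercase, 119 - 97 = 22) → 'w'
  100011 = 35  (special character) → '#'
  1000101 = 69  (range 65-90: uppercase, 69 - 65 = 4) → 'E'
= 'iw#E'


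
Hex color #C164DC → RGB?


Hex: #C164DC
R = C1₁₆ = 193
G = 64₁₆ = 100
B = DC₁₆ = 220
= RGB(193, 100, 220)


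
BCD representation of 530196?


Each digit → 4-bit binary:
  5 → 0101
  3 → 0011
  0 → 0000
  1 → 0001
  9 → 1001
  6 → 0110
= 0101 0011 0000 0001 1001 0110


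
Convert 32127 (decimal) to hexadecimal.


Divide by 16 repeatedly:
32127 ÷ 16 = 2007 remainder 15 (F)
2007 ÷ 16 = 125 remainder 7 (7)
125 ÷ 16 = 7 remainder 13 (D)
7 ÷ 16 = 0 remainder 7 (7)
Reading remainders bottom-up:
= 0x7D7F


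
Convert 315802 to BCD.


Each digit → 4-bit binary:
  3 → 0011
  1 → 0001
  5 → 0101
  8 → 1000
  0 → 0000
  2 → 0010
= 0011 0001 0101 1000 0000 0010


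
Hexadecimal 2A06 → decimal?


Positional values:
Position 0: 6 × 16^0 = 6 × 1 = 6
Position 1: 0 × 16^1 = 0 × 16 = 0
Position 2: A × 16^2 = 10 × 256 = 2560
Position 3: 2 × 16^3 = 2 × 4096 = 8192
Sum = 6 + 0 + 2560 + 8192
= 10758


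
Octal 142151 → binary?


Each octal digit → 3 binary bits:
  1 = 001
  4 = 100
  2 = 010
  1 = 001
  5 = 101
  1 = 001
Concatenate: 001 100 010 001 101 001
= 001100010001101001


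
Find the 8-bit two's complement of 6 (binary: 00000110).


Original: 00000110
Step 1 - Invert all bits: 11111001
Step 2 - Add 1: 11111001 + 1
= 11111010 (represents -6)


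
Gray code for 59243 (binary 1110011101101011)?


Binary: 1110011101101011
Gray code: G = B XOR (B >> 1)
B >> 1 = 0111001110110101
1110011101101011 XOR 0111001110110101:
  1 XOR 0 = 1
  1 XOR 1 = 0
  1 XOR 1 = 0
  0 XOR 1 = 1
  0 XOR 0 = 0
  1 XOR 0 = 1
  1 XOR 1 = 0
  1 XOR 1 = 0
  0 XOR 1 = 1
  1 XOR 0 = 1
  1 XOR 1 = 0
  0 XOR 1 = 1
  1 XOR 0 = 1
  0 XOR 1 = 1
  1 XOR 0 = 1
  1 XOR 1 = 0
= 1001010011011110


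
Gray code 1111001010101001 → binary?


Gray code: 1111001010101001
MSB stays the same: 1
Each subsequent bit = prev_binary XOR current_gray:
  B[1] = 1 XOR 1 = 0
  B[2] = 0 XOR 1 = 1
  B[3] = 1 XOR 1 = 0
  B[4] = 0 XOR 0 = 0
  B[5] = 0 XOR 0 = 0
  B[6] = 0 XOR 1 = 1
  B[7] = 1 XOR 0 = 1
  B[8] = 1 XOR 1 = 0
  B[9] = 0 XOR 0 = 0
  B[10] = 0 XOR 1 = 1
  B[11] = 1 XOR 0 = 1
  B[12] = 1 XOR 1 = 0
  B[13] = 0 XOR 0 = 0
  B[14] = 0 XOR 0 = 0
  B[15] = 0 XOR 1 = 1
= 1010001100110001 (41777 decimal)


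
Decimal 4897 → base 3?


Divide by 3 repeatedly:
4897 ÷ 3 = 1632 remainder 1
1632 ÷ 3 = 544 remainder 0
544 ÷ 3 = 181 remainder 1
181 ÷ 3 = 60 remainder 1
60 ÷ 3 = 20 remainder 0
20 ÷ 3 = 6 remainder 2
6 ÷ 3 = 2 remainder 0
2 ÷ 3 = 0 remainder 2
Reading remainders bottom-up:
= 20201101


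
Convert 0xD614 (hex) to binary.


Each hex digit → 4 binary bits:
  D = 1101
  6 = 0110
  1 = 0001
  4 = 0100
Concatenate: 1101 0110 0001 0100
= 1101011000010100


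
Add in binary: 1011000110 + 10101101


Align and add column by column (LSB to MSB, carry propagating):
  01011000110
+ 00010101101
  -----------
  col 0: 0 + 1 + 0 (carry in) = 1 → bit 1, carry out 0
  col 1: 1 + 0 + 0 (carry in) = 1 → bit 1, carry out 0
  col 2: 1 + 1 + 0 (carry in) = 2 → bit 0, carry out 1
  col 3: 0 + 1 + 1 (carry in) = 2 → bit 0, carry out 1
  col 4: 0 + 0 + 1 (carry in) = 1 → bit 1, carry out 0
  col 5: 0 + 1 + 0 (carry in) = 1 → bit 1, carry out 0
  col 6: 1 + 0 + 0 (carry in) = 1 → bit 1, carry out 0
  col 7: 1 + 1 + 0 (carry in) = 2 → bit 0, carry out 1
  col 8: 0 + 0 + 1 (carry in) = 1 → bit 1, carry out 0
  col 9: 1 + 0 + 0 (carry in) = 1 → bit 1, carry out 0
  col 10: 0 + 0 + 0 (carry in) = 0 → bit 0, carry out 0
Reading bits MSB→LSB: 01101110011
Strip leading zeros: 1101110011
= 1101110011


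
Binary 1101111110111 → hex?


Group into 4-bit nibbles: 0001101111110111
  0001 = 1
  1011 = B
  1111 = F
  0111 = 7
= 0x1BF7


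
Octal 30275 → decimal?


Positional values:
Position 0: 5 × 8^0 = 5
Position 1: 7 × 8^1 = 56
Position 2: 2 × 8^2 = 128
Position 3: 0 × 8^3 = 0
Position 4: 3 × 8^4 = 12288
Sum = 5 + 56 + 128 + 0 + 12288
= 12477


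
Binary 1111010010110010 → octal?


Group into 3-bit groups: 001111010010110010
  001 = 1
  111 = 7
  010 = 2
  010 = 2
  110 = 6
  010 = 2
= 0o172262


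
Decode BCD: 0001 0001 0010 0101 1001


Each 4-bit group → digit:
  0001 → 1
  0001 → 1
  0010 → 2
  0101 → 5
  1001 → 9
= 11259


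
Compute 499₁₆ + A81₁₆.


Align and add column by column (LSB to MSB, each column mod 16 with carry):
  0499
+ 0A81
  ----
  col 0: 9(9) + 1(1) + 0 (carry in) = 10 → A(10), carry out 0
  col 1: 9(9) + 8(8) + 0 (carry in) = 17 → 1(1), carry out 1
  col 2: 4(4) + A(10) + 1 (carry in) = 15 → F(15), carry out 0
  col 3: 0(0) + 0(0) + 0 (carry in) = 0 → 0(0), carry out 0
Reading digits MSB→LSB: 0F1A
Strip leading zeros: F1A
= 0xF1A


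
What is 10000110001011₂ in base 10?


Positional values:
Bit 0: 1 × 2^0 = 1
Bit 1: 1 × 2^1 = 2
Bit 3: 1 × 2^3 = 8
Bit 7: 1 × 2^7 = 128
Bit 8: 1 × 2^8 = 256
Bit 13: 1 × 2^13 = 8192
Sum = 1 + 2 + 8 + 128 + 256 + 8192
= 8587


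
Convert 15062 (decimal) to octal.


Divide by 8 repeatedly:
15062 ÷ 8 = 1882 remainder 6
1882 ÷ 8 = 235 remainder 2
235 ÷ 8 = 29 remainder 3
29 ÷ 8 = 3 remainder 5
3 ÷ 8 = 0 remainder 3
Reading remainders bottom-up:
= 0o35326


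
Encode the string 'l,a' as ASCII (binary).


String: 'l,a'  (3 characters)
Per-character ASCII lookup:
  'l': lowercase starts at 97: 'l' = 97 + 11 = 108 → 1101100
  ',': special character: ',' = 44 → 101100
  'a': lowercase starts at 97: 'a' = 97 + 0 = 97 → 1100001
= 1101100 101100 1100001


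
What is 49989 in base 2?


Divide by 2 repeatedly:
49989 ÷ 2 = 24994 remainder 1
24994 ÷ 2 = 12497 remainder 0
12497 ÷ 2 = 6248 remainder 1
6248 ÷ 2 = 3124 remainder 0
3124 ÷ 2 = 1562 remainder 0
1562 ÷ 2 = 781 remainder 0
781 ÷ 2 = 390 remainder 1
390 ÷ 2 = 195 remainder 0
195 ÷ 2 = 97 remainder 1
97 ÷ 2 = 48 remainder 1
48 ÷ 2 = 24 remainder 0
24 ÷ 2 = 12 remainder 0
12 ÷ 2 = 6 remainder 0
6 ÷ 2 = 3 remainder 0
3 ÷ 2 = 1 remainder 1
1 ÷ 2 = 0 remainder 1
Reading remainders bottom-up:
= 1100001101000101


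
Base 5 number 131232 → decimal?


Positional values (base 5):
  2 × 5^0 = 2 × 1 = 2
  3 × 5^1 = 3 × 5 = 15
  2 × 5^2 = 2 × 25 = 50
  1 × 5^3 = 1 × 125 = 125
  3 × 5^4 = 3 × 625 = 1875
  1 × 5^5 = 1 × 3125 = 3125
Sum = 2 + 15 + 50 + 125 + 1875 + 3125
= 5192


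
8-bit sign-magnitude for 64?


Sign bit: 0 (positive)
Magnitude: 64 = 1000000
= 01000000


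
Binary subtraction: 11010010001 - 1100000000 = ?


Align and subtract column by column (LSB to MSB, borrowing when needed):
  11010010001
- 01100000000
  -----------
  col 0: (1 - 0 borrow-in) - 0 → 1 - 0 = 1, borrow out 0
  col 1: (0 - 0 borrow-in) - 0 → 0 - 0 = 0, borrow out 0
  col 2: (0 - 0 borrow-in) - 0 → 0 - 0 = 0, borrow out 0
  col 3: (0 - 0 borrow-in) - 0 → 0 - 0 = 0, borrow out 0
  col 4: (1 - 0 borrow-in) - 0 → 1 - 0 = 1, borrow out 0
  col 5: (0 - 0 borrow-in) - 0 → 0 - 0 = 0, borrow out 0
  col 6: (0 - 0 borrow-in) - 0 → 0 - 0 = 0, borrow out 0
  col 7: (1 - 0 borrow-in) - 0 → 1 - 0 = 1, borrow out 0
  col 8: (0 - 0 borrow-in) - 1 → borrow from next column: (0+2) - 1 = 1, borrow out 1
  col 9: (1 - 1 borrow-in) - 1 → borrow from next column: (0+2) - 1 = 1, borrow out 1
  col 10: (1 - 1 borrow-in) - 0 → 0 - 0 = 0, borrow out 0
Reading bits MSB→LSB: 01110010001
Strip leading zeros: 1110010001
= 1110010001


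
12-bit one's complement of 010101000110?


Original: 010101000110
Invert all bits:
  bit 0: 0 → 1
  bit 1: 1 → 0
  bit 2: 0 → 1
  bit 3: 1 → 0
  bit 4: 0 → 1
  bit 5: 1 → 0
  bit 6: 0 → 1
  bit 7: 0 → 1
  bit 8: 0 → 1
  bit 9: 1 → 0
  bit 10: 1 → 0
  bit 11: 0 → 1
= 101010111001


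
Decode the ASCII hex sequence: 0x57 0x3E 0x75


Codes (hex): 0x57 0x3E 0x75
Per-code ASCII lookup:
  0x57 = 87  (range 65-90: uppercase, 87 - 65 = 22) → 'W'
  0x3E = 62  (special character) → '>'
  0x75 = 117  (range 97-122: lowercase, 117 - 97 = 20) → 'u'
= 'W>u'


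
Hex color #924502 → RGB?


Hex: #924502
R = 92₁₆ = 146
G = 45₁₆ = 69
B = 02₁₆ = 2
= RGB(146, 69, 2)


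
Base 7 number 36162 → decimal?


Positional values (base 7):
  2 × 7^0 = 2 × 1 = 2
  6 × 7^1 = 6 × 7 = 42
  1 × 7^2 = 1 × 49 = 49
  6 × 7^3 = 6 × 343 = 2058
  3 × 7^4 = 3 × 2401 = 7203
Sum = 2 + 42 + 49 + 2058 + 7203
= 9354


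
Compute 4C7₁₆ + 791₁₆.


Align and add column by column (LSB to MSB, each column mod 16 with carry):
  04C7
+ 0791
  ----
  col 0: 7(7) + 1(1) + 0 (carry in) = 8 → 8(8), carry out 0
  col 1: C(12) + 9(9) + 0 (carry in) = 21 → 5(5), carry out 1
  col 2: 4(4) + 7(7) + 1 (carry in) = 12 → C(12), carry out 0
  col 3: 0(0) + 0(0) + 0 (carry in) = 0 → 0(0), carry out 0
Reading digits MSB→LSB: 0C58
Strip leading zeros: C58
= 0xC58


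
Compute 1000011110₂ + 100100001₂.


Align and add column by column (LSB to MSB, carry propagating):
  01000011110
+ 00100100001
  -----------
  col 0: 0 + 1 + 0 (carry in) = 1 → bit 1, carry out 0
  col 1: 1 + 0 + 0 (carry in) = 1 → bit 1, carry out 0
  col 2: 1 + 0 + 0 (carry in) = 1 → bit 1, carry out 0
  col 3: 1 + 0 + 0 (carry in) = 1 → bit 1, carry out 0
  col 4: 1 + 0 + 0 (carry in) = 1 → bit 1, carry out 0
  col 5: 0 + 1 + 0 (carry in) = 1 → bit 1, carry out 0
  col 6: 0 + 0 + 0 (carry in) = 0 → bit 0, carry out 0
  col 7: 0 + 0 + 0 (carry in) = 0 → bit 0, carry out 0
  col 8: 0 + 1 + 0 (carry in) = 1 → bit 1, carry out 0
  col 9: 1 + 0 + 0 (carry in) = 1 → bit 1, carry out 0
  col 10: 0 + 0 + 0 (carry in) = 0 → bit 0, carry out 0
Reading bits MSB→LSB: 01100111111
Strip leading zeros: 1100111111
= 1100111111


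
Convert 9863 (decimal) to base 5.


Divide by 5 repeatedly:
9863 ÷ 5 = 1972 remainder 3
1972 ÷ 5 = 394 remainder 2
394 ÷ 5 = 78 remainder 4
78 ÷ 5 = 15 remainder 3
15 ÷ 5 = 3 remainder 0
3 ÷ 5 = 0 remainder 3
Reading remainders bottom-up:
= 303423


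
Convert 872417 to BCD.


Each digit → 4-bit binary:
  8 → 1000
  7 → 0111
  2 → 0010
  4 → 0100
  1 → 0001
  7 → 0111
= 1000 0111 0010 0100 0001 0111


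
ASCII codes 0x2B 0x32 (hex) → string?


Codes (hex): 0x2B 0x32
Per-code ASCII lookup:
  0x2B = 43  (special character) → '+'
  0x32 = 50  (range 48-57: digits, 50 - 48 = 2) → '2'
= '+2'


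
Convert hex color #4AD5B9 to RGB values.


Hex: #4AD5B9
R = 4A₁₆ = 74
G = D5₁₆ = 213
B = B9₁₆ = 185
= RGB(74, 213, 185)
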